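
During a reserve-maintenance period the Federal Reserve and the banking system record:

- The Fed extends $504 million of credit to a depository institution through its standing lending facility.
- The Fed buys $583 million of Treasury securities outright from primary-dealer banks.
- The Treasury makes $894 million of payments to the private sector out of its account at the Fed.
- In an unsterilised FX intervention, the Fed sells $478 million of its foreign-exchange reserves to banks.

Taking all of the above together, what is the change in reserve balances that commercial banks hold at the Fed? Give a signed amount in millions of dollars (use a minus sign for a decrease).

Fed balance sheet:
  Assets:      Securities +$583M, Loans to banks +$504M, Foreign assets −$478M
  Liabilities: Bank reserves +$1503M, Government deposits −$894M
So the change in reserve balances that commercial banks hold at the Fed is +$1503 million.

+$1503 million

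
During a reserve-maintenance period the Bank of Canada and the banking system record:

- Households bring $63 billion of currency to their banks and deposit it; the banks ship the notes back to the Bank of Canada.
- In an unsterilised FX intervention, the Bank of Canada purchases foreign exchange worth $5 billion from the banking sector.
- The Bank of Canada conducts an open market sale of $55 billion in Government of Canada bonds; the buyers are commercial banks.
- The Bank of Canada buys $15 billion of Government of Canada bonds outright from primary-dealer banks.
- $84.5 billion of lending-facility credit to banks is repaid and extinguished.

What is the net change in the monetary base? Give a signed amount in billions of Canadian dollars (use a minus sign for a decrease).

Currency deposit $63 billion: just a shift between currency and reserves — both are base money → 0.
FX purchase $5 billion: Bank of Canada balance sheet expands → +$5B.
OMO sale (to banks) $55 billion: Bank of Canada balance sheet contracts → −$55B.
OMO purchase (from banks) $15 billion: Bank of Canada balance sheet expands → +$15B.
Discount-window repayment $84.5 billion: Bank of Canada balance sheet contracts → −$84.5B.
Net: 0 + 5 − 55 + 15 − 84.5 = -$119.5 billion.

-$119.5 billion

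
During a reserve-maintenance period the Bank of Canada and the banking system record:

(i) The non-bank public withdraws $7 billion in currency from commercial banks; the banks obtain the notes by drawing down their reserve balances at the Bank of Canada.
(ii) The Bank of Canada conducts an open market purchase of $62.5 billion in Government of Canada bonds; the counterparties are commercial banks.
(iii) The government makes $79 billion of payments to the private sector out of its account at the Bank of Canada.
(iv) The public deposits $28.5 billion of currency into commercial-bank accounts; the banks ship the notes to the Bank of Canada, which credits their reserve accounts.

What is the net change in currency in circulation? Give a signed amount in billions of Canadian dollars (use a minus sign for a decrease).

Currency withdrawal $7 billion: notes leave the central bank → +$7B.
OMO purchase (from banks) $62.5 billion: no currency enters or leaves circulation → 0.
Government spending $79 billion: no currency enters or leaves circulation → 0.
Currency deposit $28.5 billion: notes return to the central bank → −$28.5B.
Net: 7 + 0 + 0 − 28.5 = -$21.5 billion.

-$21.5 billion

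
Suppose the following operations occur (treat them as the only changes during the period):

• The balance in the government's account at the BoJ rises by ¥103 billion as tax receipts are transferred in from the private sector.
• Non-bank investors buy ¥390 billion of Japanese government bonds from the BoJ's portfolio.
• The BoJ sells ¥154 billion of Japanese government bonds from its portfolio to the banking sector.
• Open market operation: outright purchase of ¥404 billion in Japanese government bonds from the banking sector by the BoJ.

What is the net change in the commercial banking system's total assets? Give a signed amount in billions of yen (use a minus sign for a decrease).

Government account inflow ¥103 billion: bank balance sheets shrink → −¥103B.
Asset sale (to non-banks) ¥390 billion: bank balance sheets shrink → −¥390B.
OMO sale (to banks) ¥154 billion: just an asset swap on bank balance sheets → 0.
OMO purchase (from banks) ¥404 billion: just an asset swap on bank balance sheets → 0.
Net: −103 − 390 + 0 + 0 = -¥493 billion.

-¥493 billion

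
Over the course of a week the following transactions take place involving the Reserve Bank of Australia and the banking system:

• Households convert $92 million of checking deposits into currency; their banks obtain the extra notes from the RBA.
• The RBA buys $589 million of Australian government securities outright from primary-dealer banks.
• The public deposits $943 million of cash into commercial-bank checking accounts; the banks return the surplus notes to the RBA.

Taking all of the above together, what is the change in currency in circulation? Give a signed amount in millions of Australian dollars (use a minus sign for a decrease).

-$851 million

Currency withdrawal $92 million: notes leave the central bank → +$92M.
OMO purchase (from banks) $589 million: no currency enters or leaves circulation → 0.
Currency deposit $943 million: notes return to the central bank → −$943M.
Net: 92 + 0 − 943 = -$851 million.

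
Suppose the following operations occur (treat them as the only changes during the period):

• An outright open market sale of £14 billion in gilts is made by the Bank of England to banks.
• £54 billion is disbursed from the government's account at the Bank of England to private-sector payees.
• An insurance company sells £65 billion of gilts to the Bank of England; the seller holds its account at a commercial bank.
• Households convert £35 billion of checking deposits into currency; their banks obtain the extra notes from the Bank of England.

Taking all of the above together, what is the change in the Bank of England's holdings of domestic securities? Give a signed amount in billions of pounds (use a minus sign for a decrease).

OMO sale (to banks) £14 billion: securities removed from the Bank of England's portfolio → −£14B.
Government spending £54 billion: the Bank of England's securities portfolio is untouched → 0.
Asset purchase (from non-banks) £65 billion: securities added to the Bank of England's portfolio → +£65B.
Currency withdrawal £35 billion: the Bank of England's securities portfolio is untouched → 0.
Net: −14 + 0 + 65 + 0 = +£51 billion.

+£51 billion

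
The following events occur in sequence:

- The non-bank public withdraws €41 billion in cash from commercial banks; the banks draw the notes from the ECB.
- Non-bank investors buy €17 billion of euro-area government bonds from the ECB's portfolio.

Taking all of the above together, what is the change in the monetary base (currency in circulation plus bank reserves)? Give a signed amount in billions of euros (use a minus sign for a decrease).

-€17 billion

Currency withdrawal €41 billion: just a shift between currency and reserves — both are base money → 0.
Asset sale (to non-banks) €17 billion: ECB balance sheet contracts → −€17B.
Net: 0 − 17 = -€17 billion.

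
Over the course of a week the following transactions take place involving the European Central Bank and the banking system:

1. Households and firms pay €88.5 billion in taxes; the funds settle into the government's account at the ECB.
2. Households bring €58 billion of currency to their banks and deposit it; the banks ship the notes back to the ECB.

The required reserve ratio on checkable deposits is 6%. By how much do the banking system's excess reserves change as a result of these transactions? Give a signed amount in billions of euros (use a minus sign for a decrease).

Government account inflow €88.5 billion: reserves −€88.5B, deposits −€88.5B.
Currency deposit €58 billion: reserves +€58B, deposits +€58B.
Totals: Δreserves = −€30.5B, Δdeposits = −€30.5B.
Δrequired reserves = 6% × −€30.5B = −€1.83B.
Δexcess reserves = Δreserves − Δrequired = −€30.5B − (−€1.83B) = -€28.67 billion.

-€28.67 billion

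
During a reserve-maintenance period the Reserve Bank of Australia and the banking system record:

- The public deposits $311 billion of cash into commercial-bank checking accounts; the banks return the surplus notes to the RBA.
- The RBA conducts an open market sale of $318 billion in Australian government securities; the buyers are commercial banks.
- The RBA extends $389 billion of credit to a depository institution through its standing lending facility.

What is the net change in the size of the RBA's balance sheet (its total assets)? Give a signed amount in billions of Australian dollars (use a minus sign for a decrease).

+$71 billion

Currency deposit $311 billion: only the composition of liabilities changes → 0.
OMO sale (to banks) $318 billion: an RBA asset is shed → −$318B.
Discount-window loan $389 billion: an RBA asset is acquired → +$389B.
Net: 0 − 318 + 389 = +$71 billion.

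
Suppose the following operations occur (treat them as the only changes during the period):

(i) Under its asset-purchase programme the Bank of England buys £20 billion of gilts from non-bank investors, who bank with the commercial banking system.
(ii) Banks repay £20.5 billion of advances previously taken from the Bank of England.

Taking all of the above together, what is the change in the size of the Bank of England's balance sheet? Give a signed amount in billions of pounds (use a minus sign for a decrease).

Asset purchase (from non-banks) £20 billion: a Bank of England asset is acquired → +£20B.
Discount-window repayment £20.5 billion: a Bank of England asset is shed → −£20.5B.
Net: 20 − 20.5 = -£0.5 billion.

-£0.5 billion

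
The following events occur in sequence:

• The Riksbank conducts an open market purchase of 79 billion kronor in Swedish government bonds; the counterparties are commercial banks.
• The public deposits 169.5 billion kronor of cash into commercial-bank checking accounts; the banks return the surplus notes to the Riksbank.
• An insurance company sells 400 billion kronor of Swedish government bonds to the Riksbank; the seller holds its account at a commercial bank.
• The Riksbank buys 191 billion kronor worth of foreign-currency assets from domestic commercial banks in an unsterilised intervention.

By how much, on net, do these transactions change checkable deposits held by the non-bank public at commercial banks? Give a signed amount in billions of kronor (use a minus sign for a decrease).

+569.5 billion

Riksbank balance sheet:
  Assets:      Securities +479B, Foreign assets +191B
  Liabilities: Bank reserves +839.5B, Currency in circulation −169.5B
Commercial banking system:
  Assets:      Reserves at CB +839.5B, Securities −79B, Foreign assets −191B
  Liabilities: Checkable deposits +569.5B
So the change in checkable deposits held by the non-bank public at commercial banks is +569.5 billion.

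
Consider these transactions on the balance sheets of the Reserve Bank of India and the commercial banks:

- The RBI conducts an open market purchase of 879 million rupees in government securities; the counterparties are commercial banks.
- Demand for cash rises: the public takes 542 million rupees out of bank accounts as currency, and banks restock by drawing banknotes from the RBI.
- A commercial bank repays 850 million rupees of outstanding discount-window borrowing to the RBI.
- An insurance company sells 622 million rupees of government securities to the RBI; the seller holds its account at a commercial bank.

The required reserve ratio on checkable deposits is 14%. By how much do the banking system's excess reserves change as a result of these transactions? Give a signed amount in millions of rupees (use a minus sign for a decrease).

+97.8 million

OMO purchase (from banks) 879 million rupees: reserves +879M, deposits 0.
Currency withdrawal 542 million rupees: reserves −542M, deposits −542M.
Discount-window repayment 850 million rupees: reserves −850M, deposits 0.
Asset purchase (from non-banks) 622 million rupees: reserves +622M, deposits +622M.
Totals: Δreserves = +109M, Δdeposits = +80M.
Δrequired reserves = 14% × +80M = +11.2M.
Δexcess reserves = Δreserves − Δrequired = +109M − (+11.2M) = +97.8 million.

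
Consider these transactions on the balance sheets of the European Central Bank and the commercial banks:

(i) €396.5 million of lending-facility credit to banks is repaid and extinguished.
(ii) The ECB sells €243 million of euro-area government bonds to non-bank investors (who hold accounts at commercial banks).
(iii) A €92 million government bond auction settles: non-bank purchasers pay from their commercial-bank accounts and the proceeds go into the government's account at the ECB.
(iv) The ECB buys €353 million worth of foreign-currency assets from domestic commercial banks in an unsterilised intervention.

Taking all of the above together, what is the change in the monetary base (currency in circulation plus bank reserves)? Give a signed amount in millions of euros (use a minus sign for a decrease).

-€378.5 million

ECB balance sheet:
  Assets:      Securities −€243M, Loans to banks −€396.5M, Foreign assets +€353M
  Liabilities: Bank reserves −€378.5M, Government deposits +€92M
Monetary base = currency + reserves: 0 + (−€378.5M) = -€378.5 million.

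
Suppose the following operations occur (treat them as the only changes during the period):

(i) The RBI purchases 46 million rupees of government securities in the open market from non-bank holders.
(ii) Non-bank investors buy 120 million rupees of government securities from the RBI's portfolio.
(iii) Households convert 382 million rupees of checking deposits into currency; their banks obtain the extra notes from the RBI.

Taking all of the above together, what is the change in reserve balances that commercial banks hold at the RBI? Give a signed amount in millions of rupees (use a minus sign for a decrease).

RBI balance sheet:
  Assets:      Securities −74M
  Liabilities: Bank reserves −456M, Currency in circulation +382M
Commercial banking system:
  Assets:      Reserves at CB −456M
  Liabilities: Checkable deposits −456M
So the change in reserve balances that commercial banks hold at the RBI is -456 million.

-456 million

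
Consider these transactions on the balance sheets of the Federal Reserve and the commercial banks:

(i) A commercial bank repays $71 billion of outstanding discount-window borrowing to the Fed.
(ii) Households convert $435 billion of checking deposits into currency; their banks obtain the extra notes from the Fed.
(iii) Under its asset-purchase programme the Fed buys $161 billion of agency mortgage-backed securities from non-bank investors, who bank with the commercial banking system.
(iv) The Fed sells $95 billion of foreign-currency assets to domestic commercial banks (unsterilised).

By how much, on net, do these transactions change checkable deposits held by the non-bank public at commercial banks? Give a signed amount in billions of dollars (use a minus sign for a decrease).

-$274 billion

Fed balance sheet:
  Assets:      Securities +$161B, Loans to banks −$71B, Foreign assets −$95B
  Liabilities: Bank reserves −$440B, Currency in circulation +$435B
Commercial banking system:
  Assets:      Reserves at CB −$440B, Foreign assets +$95B
  Liabilities: Checkable deposits −$274B, Borrowings from CB −$71B
So the change in checkable deposits held by the non-bank public at commercial banks is -$274 billion.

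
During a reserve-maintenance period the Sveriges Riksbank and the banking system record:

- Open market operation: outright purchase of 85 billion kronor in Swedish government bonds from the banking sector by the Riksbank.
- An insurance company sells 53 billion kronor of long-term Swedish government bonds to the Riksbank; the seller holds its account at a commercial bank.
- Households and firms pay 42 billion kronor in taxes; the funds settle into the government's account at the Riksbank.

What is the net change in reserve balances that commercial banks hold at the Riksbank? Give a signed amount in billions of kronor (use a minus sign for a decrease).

Riksbank balance sheet:
  Assets:      Securities +138B
  Liabilities: Bank reserves +96B, Government deposits +42B
Commercial banking system:
  Assets:      Reserves at CB +96B, Securities −85B
  Liabilities: Checkable deposits +11B
So the change in reserve balances that commercial banks hold at the Riksbank is +96 billion.

+96 billion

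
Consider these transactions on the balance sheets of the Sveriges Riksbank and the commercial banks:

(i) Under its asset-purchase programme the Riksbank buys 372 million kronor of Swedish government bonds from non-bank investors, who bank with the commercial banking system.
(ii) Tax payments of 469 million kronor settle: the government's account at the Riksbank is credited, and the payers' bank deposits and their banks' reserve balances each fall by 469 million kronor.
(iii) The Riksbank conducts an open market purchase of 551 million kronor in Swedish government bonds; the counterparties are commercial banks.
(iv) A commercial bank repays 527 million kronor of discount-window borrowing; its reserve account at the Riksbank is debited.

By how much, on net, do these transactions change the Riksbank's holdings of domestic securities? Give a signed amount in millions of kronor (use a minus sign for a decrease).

Riksbank balance sheet:
  Assets:      Securities +923M, Loans to banks −527M
  Liabilities: Bank reserves −73M, Government deposits +469M
Commercial banking system:
  Assets:      Reserves at CB −73M, Securities −551M
  Liabilities: Checkable deposits −97M, Borrowings from CB −527M
So the change in the Riksbank's holdings of domestic securities is +923 million.

+923 million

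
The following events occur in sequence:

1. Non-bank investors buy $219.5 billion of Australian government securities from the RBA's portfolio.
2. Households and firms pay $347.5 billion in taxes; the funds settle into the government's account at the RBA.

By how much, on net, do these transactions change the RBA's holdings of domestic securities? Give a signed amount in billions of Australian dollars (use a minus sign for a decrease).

-$219.5 billion

Asset sale (to non-banks) $219.5 billion: securities removed from the RBA's portfolio → −$219.5B.
Government account inflow $347.5 billion: the RBA's securities portfolio is untouched → 0.
Net: −219.5 + 0 = -$219.5 billion.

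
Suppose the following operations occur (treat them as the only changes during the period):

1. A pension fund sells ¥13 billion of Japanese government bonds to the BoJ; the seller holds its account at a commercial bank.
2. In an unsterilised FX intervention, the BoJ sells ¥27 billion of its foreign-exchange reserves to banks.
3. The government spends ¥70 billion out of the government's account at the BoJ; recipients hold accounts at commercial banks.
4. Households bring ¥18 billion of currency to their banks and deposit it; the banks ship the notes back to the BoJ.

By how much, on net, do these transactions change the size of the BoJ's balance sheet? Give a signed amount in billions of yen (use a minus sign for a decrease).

BoJ balance sheet:
  Assets:      Securities +¥13B, Foreign assets −¥27B
  Liabilities: Bank reserves +¥74B, Currency in circulation −¥18B, Government deposits −¥70B
Change in total BoJ assets = -¥14 billion.

-¥14 billion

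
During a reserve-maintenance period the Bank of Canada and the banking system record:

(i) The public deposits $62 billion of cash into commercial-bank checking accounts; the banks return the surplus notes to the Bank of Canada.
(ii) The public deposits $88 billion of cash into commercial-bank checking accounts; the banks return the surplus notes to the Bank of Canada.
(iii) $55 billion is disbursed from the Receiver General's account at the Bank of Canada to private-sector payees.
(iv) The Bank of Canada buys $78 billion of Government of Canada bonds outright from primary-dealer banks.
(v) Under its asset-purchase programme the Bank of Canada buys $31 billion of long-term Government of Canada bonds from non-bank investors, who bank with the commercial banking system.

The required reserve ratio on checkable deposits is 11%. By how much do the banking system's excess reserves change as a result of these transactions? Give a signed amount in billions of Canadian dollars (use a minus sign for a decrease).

+$288.04 billion

Currency deposit $62 billion: reserves +$62B, deposits +$62B.
Currency deposit $88 billion: reserves +$88B, deposits +$88B.
Government spending $55 billion: reserves +$55B, deposits +$55B.
OMO purchase (from banks) $78 billion: reserves +$78B, deposits 0.
Asset purchase (from non-banks) $31 billion: reserves +$31B, deposits +$31B.
Totals: Δreserves = +$314B, Δdeposits = +$236B.
Δrequired reserves = 11% × +$236B = +$25.96B.
Δexcess reserves = Δreserves − Δrequired = +$314B − (+$25.96B) = +$288.04 billion.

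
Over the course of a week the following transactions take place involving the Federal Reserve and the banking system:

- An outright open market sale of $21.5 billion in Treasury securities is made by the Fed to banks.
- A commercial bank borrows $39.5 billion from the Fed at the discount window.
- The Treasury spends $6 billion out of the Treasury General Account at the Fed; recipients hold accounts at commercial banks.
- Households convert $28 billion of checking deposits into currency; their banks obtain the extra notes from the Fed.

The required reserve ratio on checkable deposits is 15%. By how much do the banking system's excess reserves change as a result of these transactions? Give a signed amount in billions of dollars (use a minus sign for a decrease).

-$0.7 billion

OMO sale (to banks) $21.5 billion: reserves −$21.5B, deposits 0.
Discount-window loan $39.5 billion: reserves +$39.5B, deposits 0.
Government spending $6 billion: reserves +$6B, deposits +$6B.
Currency withdrawal $28 billion: reserves −$28B, deposits −$28B.
Totals: Δreserves = −$4B, Δdeposits = −$22B.
Δrequired reserves = 15% × −$22B = −$3.3B.
Δexcess reserves = Δreserves − Δrequired = −$4B − (−$3.3B) = -$0.7 billion.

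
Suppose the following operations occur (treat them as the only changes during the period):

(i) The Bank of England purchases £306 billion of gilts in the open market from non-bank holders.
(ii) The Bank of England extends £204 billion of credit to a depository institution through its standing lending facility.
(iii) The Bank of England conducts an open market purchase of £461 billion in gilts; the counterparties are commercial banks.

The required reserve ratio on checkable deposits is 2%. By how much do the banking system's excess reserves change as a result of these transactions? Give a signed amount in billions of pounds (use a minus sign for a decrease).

Asset purchase (from non-banks) £306 billion: reserves +£306B, deposits +£306B.
Discount-window loan £204 billion: reserves +£204B, deposits 0.
OMO purchase (from banks) £461 billion: reserves +£461B, deposits 0.
Totals: Δreserves = +£971B, Δdeposits = +£306B.
Δrequired reserves = 2% × +£306B = +£6.12B.
Δexcess reserves = Δreserves − Δrequired = +£971B − (+£6.12B) = +£964.88 billion.

+£964.88 billion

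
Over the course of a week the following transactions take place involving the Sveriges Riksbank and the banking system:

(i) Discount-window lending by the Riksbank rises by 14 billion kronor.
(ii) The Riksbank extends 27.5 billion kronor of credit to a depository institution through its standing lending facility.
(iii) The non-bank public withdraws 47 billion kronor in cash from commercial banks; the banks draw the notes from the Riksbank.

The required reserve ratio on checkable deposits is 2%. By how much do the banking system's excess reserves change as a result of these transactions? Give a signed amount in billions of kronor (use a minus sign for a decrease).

Discount-window loan 14 billion kronor: reserves +14B, deposits 0.
Discount-window loan 27.5 billion kronor: reserves +27.5B, deposits 0.
Currency withdrawal 47 billion kronor: reserves −47B, deposits −47B.
Totals: Δreserves = −5.5B, Δdeposits = −47B.
Δrequired reserves = 2% × −47B = −0.94B.
Δexcess reserves = Δreserves − Δrequired = −5.5B − (−0.94B) = -4.56 billion.

-4.56 billion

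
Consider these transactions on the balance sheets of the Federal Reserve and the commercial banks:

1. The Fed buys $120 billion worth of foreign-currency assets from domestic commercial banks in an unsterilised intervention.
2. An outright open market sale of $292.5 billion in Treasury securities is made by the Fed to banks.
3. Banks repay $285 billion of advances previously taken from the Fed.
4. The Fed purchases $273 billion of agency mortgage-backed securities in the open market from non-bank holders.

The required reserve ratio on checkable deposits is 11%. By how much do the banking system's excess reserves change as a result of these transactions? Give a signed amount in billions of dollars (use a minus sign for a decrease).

FX purchase $120 billion: reserves +$120B, deposits 0.
OMO sale (to banks) $292.5 billion: reserves −$292.5B, deposits 0.
Discount-window repayment $285 billion: reserves −$285B, deposits 0.
Asset purchase (from non-banks) $273 billion: reserves +$273B, deposits +$273B.
Totals: Δreserves = −$184.5B, Δdeposits = +$273B.
Δrequired reserves = 11% × +$273B = +$30.03B.
Δexcess reserves = Δreserves − Δrequired = −$184.5B − (+$30.03B) = -$214.53 billion.

-$214.53 billion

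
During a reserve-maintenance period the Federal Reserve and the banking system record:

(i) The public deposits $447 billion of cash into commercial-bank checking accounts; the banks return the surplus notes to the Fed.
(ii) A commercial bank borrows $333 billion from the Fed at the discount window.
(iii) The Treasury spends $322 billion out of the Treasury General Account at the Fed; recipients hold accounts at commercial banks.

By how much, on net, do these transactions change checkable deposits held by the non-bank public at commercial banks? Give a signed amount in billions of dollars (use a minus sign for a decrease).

Fed balance sheet:
  Assets:      Loans to banks +$333B
  Liabilities: Bank reserves +$1102B, Currency in circulation −$447B, Government deposits −$322B
Commercial banking system:
  Assets:      Reserves at CB +$1102B
  Liabilities: Checkable deposits +$769B, Borrowings from CB +$333B
So the change in checkable deposits held by the non-bank public at commercial banks is +$769 billion.

+$769 billion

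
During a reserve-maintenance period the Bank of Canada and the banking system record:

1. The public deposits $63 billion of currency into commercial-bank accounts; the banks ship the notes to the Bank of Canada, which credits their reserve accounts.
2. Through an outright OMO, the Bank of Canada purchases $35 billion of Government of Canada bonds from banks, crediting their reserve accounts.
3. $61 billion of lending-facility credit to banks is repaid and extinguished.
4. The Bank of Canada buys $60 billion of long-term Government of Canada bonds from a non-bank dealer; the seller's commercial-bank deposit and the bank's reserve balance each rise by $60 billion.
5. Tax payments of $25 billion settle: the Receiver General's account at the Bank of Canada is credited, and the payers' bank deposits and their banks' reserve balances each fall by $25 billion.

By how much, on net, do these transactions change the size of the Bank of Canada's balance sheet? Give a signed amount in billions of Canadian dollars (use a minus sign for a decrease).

+$34 billion

Currency deposit $63 billion: only the composition of liabilities changes → 0.
OMO purchase (from banks) $35 billion: a Bank of Canada asset is acquired → +$35B.
Discount-window repayment $61 billion: a Bank of Canada asset is shed → −$61B.
Asset purchase (from non-banks) $60 billion: a Bank of Canada asset is acquired → +$60B.
Government account inflow $25 billion: only the composition of liabilities changes → 0.
Net: 0 + 35 − 61 + 60 + 0 = +$34 billion.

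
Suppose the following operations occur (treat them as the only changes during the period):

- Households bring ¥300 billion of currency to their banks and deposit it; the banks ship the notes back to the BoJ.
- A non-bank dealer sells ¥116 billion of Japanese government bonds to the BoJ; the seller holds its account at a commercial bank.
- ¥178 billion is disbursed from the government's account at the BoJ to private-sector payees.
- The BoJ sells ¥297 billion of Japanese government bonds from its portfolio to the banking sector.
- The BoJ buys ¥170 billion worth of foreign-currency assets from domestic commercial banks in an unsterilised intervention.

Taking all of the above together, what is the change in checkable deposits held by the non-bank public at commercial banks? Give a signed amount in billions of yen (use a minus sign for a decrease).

BoJ balance sheet:
  Assets:      Securities −¥181B, Foreign assets +¥170B
  Liabilities: Bank reserves +¥467B, Currency in circulation −¥300B, Government deposits −¥178B
Commercial banking system:
  Assets:      Reserves at CB +¥467B, Securities +¥297B, Foreign assets −¥170B
  Liabilities: Checkable deposits +¥594B
So the change in checkable deposits held by the non-bank public at commercial banks is +¥594 billion.

+¥594 billion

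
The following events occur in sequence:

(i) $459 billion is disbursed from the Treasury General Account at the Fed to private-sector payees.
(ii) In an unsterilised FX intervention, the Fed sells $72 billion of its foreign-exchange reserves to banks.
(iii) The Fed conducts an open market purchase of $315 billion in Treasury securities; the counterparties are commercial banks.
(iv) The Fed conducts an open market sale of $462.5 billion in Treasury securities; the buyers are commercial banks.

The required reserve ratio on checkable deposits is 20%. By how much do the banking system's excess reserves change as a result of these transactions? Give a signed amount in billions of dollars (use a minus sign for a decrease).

+$147.7 billion

Government spending $459 billion: reserves +$459B, deposits +$459B.
FX sale $72 billion: reserves −$72B, deposits 0.
OMO purchase (from banks) $315 billion: reserves +$315B, deposits 0.
OMO sale (to banks) $462.5 billion: reserves −$462.5B, deposits 0.
Totals: Δreserves = +$239.5B, Δdeposits = +$459B.
Δrequired reserves = 20% × +$459B = +$91.8B.
Δexcess reserves = Δreserves − Δrequired = +$239.5B − (+$91.8B) = +$147.7 billion.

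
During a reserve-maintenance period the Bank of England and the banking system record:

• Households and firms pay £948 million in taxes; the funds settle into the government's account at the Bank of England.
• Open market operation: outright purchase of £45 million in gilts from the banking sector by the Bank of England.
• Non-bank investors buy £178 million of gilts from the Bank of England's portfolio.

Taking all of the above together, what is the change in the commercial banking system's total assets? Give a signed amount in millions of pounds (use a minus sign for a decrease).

-£1126 million

Bank of England balance sheet:
  Assets:      Securities −£133M
  Liabilities: Bank reserves −£1081M, Government deposits +£948M
Commercial banking system:
  Assets:      Reserves at CB −£1081M, Securities −£45M
  Liabilities: Checkable deposits −£1126M
Change in total bank assets = -£1126 million.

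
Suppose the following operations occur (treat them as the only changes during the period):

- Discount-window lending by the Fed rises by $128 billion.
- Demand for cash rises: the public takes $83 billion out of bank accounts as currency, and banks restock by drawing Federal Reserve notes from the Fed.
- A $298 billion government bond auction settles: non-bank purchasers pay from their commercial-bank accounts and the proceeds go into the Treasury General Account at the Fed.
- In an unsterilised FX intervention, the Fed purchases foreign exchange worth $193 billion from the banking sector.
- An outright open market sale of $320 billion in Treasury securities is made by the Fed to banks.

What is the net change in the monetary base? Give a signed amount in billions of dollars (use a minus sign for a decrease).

Discount-window loan $128 billion: Fed balance sheet expands → +$128B.
Currency withdrawal $83 billion: just a shift between currency and reserves — both are base money → 0.
Government account inflow $298 billion: reserves shift to a non-base liability → −$298B.
FX purchase $193 billion: Fed balance sheet expands → +$193B.
OMO sale (to banks) $320 billion: Fed balance sheet contracts → −$320B.
Net: 128 + 0 − 298 + 193 − 320 = -$297 billion.

-$297 billion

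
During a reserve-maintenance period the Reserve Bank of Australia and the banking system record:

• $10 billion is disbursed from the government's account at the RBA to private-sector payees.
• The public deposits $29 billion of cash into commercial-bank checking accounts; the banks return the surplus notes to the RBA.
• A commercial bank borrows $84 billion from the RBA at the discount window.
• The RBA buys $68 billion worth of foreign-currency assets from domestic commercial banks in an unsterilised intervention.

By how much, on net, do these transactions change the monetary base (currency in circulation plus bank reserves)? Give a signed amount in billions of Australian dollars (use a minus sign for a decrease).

Government spending $10 billion: a non-base liability converts back to reserves → +$10B.
Currency deposit $29 billion: just a shift between currency and reserves — both are base money → 0.
Discount-window loan $84 billion: RBA balance sheet expands → +$84B.
FX purchase $68 billion: RBA balance sheet expands → +$68B.
Net: 10 + 0 + 84 + 68 = +$162 billion.

+$162 billion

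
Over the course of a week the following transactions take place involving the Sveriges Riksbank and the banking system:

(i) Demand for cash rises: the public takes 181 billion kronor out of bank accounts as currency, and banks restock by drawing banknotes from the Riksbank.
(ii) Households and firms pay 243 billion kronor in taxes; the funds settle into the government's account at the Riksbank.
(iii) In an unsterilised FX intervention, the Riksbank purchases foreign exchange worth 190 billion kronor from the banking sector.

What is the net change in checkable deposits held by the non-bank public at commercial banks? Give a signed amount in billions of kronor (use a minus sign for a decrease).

Riksbank balance sheet:
  Assets:      Foreign assets +190B
  Liabilities: Bank reserves −234B, Currency in circulation +181B, Government deposits +243B
Commercial banking system:
  Assets:      Reserves at CB −234B, Foreign assets −190B
  Liabilities: Checkable deposits −424B
So the change in checkable deposits held by the non-bank public at commercial banks is -424 billion.

-424 billion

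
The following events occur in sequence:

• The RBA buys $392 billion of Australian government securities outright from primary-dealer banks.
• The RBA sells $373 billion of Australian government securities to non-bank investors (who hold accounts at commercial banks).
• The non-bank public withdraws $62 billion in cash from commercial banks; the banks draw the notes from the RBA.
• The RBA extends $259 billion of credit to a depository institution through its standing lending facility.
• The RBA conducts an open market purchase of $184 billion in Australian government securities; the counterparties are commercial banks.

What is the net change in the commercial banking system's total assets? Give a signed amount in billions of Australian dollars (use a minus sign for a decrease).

RBA balance sheet:
  Assets:      Securities +$203B, Loans to banks +$259B
  Liabilities: Bank reserves +$400B, Currency in circulation +$62B
Commercial banking system:
  Assets:      Reserves at CB +$400B, Securities −$576B
  Liabilities: Checkable deposits −$435B, Borrowings from CB +$259B
Change in total bank assets = -$176 billion.

-$176 billion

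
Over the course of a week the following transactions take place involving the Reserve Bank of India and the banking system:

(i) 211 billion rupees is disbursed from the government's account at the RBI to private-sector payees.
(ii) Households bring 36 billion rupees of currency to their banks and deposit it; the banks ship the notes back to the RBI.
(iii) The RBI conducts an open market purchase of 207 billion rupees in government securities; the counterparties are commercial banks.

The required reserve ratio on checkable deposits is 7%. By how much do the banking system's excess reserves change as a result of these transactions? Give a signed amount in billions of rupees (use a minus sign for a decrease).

+436.71 billion

Government spending 211 billion rupees: reserves +211B, deposits +211B.
Currency deposit 36 billion rupees: reserves +36B, deposits +36B.
OMO purchase (from banks) 207 billion rupees: reserves +207B, deposits 0.
Totals: Δreserves = +454B, Δdeposits = +247B.
Δrequired reserves = 7% × +247B = +17.29B.
Δexcess reserves = Δreserves − Δrequired = +454B − (+17.29B) = +436.71 billion.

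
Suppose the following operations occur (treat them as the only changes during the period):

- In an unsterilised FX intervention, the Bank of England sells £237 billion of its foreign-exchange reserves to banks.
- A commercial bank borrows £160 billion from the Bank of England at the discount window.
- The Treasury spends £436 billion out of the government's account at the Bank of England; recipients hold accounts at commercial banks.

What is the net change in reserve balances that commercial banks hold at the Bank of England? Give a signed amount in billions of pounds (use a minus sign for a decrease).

+£359 billion

Bank of England balance sheet:
  Assets:      Loans to banks +£160B, Foreign assets −£237B
  Liabilities: Bank reserves +£359B, Government deposits −£436B
So the change in reserve balances that commercial banks hold at the Bank of England is +£359 billion.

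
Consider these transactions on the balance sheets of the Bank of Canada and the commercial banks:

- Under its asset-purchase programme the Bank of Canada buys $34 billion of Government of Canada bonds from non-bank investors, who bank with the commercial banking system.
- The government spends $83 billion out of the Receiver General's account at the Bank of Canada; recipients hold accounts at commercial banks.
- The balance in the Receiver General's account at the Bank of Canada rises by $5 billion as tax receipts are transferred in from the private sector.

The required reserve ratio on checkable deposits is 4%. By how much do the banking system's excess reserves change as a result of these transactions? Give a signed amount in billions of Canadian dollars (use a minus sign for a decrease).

Asset purchase (from non-banks) $34 billion: reserves +$34B, deposits +$34B.
Government spending $83 billion: reserves +$83B, deposits +$83B.
Government account inflow $5 billion: reserves −$5B, deposits −$5B.
Totals: Δreserves = +$112B, Δdeposits = +$112B.
Δrequired reserves = 4% × +$112B = +$4.48B.
Δexcess reserves = Δreserves − Δrequired = +$112B − (+$4.48B) = +$107.52 billion.

+$107.52 billion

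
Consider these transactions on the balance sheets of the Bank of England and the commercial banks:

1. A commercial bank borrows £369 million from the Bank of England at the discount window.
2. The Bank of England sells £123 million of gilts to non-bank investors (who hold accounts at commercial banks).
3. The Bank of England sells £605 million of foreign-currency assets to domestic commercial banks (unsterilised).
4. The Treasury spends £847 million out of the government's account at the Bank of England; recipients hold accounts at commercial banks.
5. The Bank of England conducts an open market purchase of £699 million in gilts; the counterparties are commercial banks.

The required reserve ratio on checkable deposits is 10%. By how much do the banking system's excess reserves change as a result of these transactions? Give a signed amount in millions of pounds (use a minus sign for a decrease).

+£1114.6 million

Discount-window loan £369 million: reserves +£369M, deposits 0.
Asset sale (to non-banks) £123 million: reserves −£123M, deposits −£123M.
FX sale £605 million: reserves −£605M, deposits 0.
Government spending £847 million: reserves +£847M, deposits +£847M.
OMO purchase (from banks) £699 million: reserves +£699M, deposits 0.
Totals: Δreserves = +£1187M, Δdeposits = +£724M.
Δrequired reserves = 10% × +£724M = +£72.4M.
Δexcess reserves = Δreserves − Δrequired = +£1187M − (+£72.4M) = +£1114.6 million.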